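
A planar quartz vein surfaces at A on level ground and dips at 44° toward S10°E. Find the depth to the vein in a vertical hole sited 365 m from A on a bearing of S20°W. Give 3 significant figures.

The hole lies 30° from the dip direction, so the down-dip offset is 365 × cos 30° = 316.10 m.
Depth = down-dip offset × tan(dip) = 316.10 × tan 44° = 316.10 × 0.9657
Depth = 305.25 m

305 m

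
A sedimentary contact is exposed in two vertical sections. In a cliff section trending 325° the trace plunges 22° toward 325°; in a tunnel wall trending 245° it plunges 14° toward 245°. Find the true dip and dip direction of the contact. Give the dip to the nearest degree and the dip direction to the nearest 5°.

Represent each trace as a vector plunging at its apparent dip toward its trend (east-north-up frame): v₁ = (-0.532, 0.760, -0.375), v₂ = (-0.879, -0.410, -0.242).
The plane normal is n = v₁ × v₂ ∝ (-0.337, 0.201, 0.886).
Dip δ = arctan(|n_h|/n_z) = arctan(0.393/0.886) = 23.9°.
Dip direction = atan2(-0.337, 0.201) = 301° (azimuth of n's horizontal projection).

true dip 24°, dip direction 300°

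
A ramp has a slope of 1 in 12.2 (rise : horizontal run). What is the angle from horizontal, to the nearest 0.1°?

4.7°

tan θ = 1/12.2 = 0.0820
θ = arctan(0.0820) = 4.69°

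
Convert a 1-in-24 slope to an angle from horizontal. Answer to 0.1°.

2.4°

tan θ = 1/24 = 0.0417
θ = arctan(0.0417) = 2.39°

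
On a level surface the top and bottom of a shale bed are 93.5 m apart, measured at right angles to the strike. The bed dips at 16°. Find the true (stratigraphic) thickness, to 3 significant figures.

25.8 m

True thickness t = w · sin(dip) = 93.5 × sin 16°
t = 93.5 × 0.2756 = 25.772 m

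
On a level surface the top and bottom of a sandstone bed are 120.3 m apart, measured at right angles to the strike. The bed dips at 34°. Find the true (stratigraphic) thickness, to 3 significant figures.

True thickness t = w · sin(dip) = 120.3 × sin 34°
t = 120.3 × 0.5592 = 67.271 m

67.3 m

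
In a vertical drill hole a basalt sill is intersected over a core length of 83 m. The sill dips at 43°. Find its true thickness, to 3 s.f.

60.7 m

True thickness t = h · cos(dip) = 83 × cos 43°
t = 83 × 0.7314 = 60.702 m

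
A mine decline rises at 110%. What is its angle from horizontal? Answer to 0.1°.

47.7°

tan θ = 110/100 = 1.1000
θ = arctan(1.1000) = 47.73°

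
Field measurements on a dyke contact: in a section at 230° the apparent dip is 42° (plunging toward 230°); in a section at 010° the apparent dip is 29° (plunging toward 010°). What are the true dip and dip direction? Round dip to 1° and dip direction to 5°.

The two traces are lines in the plane: v₁ = (sin 230°·cos 42°, cos 230°·cos 42°, −sin 42°), v₂ = (sin 10°·cos 29°, cos 10°·cos 29°, −sin 29°).
The plane normal is n = v₁ × v₂ ∝ (-0.808, 0.378, 0.418).
tan δ = √(n_x²+n_y²)/n_z = 0.892/0.418, so δ = 64.9°.
The horizontal component of n points toward azimuth atan2(n_x, n_y) = 295°, the dip direction.

true dip 65°, dip direction 295°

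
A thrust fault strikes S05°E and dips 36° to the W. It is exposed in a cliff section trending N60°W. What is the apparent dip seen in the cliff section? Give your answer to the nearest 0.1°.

30.8°

The strike is S05°E and the section trends N60°W; the acute angle between them is β = 55°.
tan(apparent dip) = tan 36° · sin 55° = 0.5951
apparent dip = arctan 0.5951 = 30.76°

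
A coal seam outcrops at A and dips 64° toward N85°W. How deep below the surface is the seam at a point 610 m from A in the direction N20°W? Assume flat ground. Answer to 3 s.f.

The hole lies 65° from the dip direction, so the down-dip offset is 610 × cos 65° = 257.80 m.
Depth = down-dip offset × tan(dip) = 257.80 × tan 64° = 257.80 × 2.0503
Depth = 528.56 m

529 m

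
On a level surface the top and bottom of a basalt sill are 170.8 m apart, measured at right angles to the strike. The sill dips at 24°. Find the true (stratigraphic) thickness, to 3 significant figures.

True thickness t = w · sin(dip) = 170.8 × sin 24°
t = 170.8 × 0.4067 = 69.471 m

69.5 m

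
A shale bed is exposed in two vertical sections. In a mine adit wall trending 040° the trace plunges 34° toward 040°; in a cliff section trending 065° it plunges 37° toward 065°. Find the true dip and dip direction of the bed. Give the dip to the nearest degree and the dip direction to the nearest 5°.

true dip 37°, dip direction 065°

Represent each trace as a vector plunging at its apparent dip toward its trend (east-north-up frame): v₁ = (0.533, 0.635, -0.559), v₂ = (0.724, 0.338, -0.602).
n = v₁ × v₂ = (0.193, 0.084, 0.280) (taken with n_z > 0).
True dip = arccos(n_z / |n|) = arccos(0.7985) = 37.0°.
Dip direction = azimuth of (n_x, n_y) = atan2(0.193, 0.084) = 67°.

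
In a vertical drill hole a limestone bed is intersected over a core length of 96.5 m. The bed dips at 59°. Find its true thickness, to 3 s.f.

49.7 m

True thickness t = h · cos(dip) = 96.5 × cos 59°
t = 96.5 × 0.5150 = 49.701 m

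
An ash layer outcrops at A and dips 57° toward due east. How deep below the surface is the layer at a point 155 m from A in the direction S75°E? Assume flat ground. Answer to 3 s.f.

The hole lies 15° from the dip direction, so the down-dip offset is 155 × cos 15° = 149.72 m.
Depth = down-dip offset × tan(dip) = 149.72 × tan 57° = 149.72 × 1.5399
Depth = 230.55 m

231 m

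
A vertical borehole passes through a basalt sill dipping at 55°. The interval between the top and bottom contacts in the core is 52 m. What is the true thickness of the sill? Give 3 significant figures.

True thickness t = h · cos(dip) = 52 × cos 55°
t = 52 × 0.5736 = 29.826 m

29.8 m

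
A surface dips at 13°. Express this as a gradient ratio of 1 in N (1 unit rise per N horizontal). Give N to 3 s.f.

1 : N means tan θ = 1/N, so N = 1/tan 13° = 1/0.2309

1 in 4.33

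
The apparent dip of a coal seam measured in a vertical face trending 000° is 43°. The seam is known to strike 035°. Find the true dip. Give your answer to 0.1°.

The section is 35° from the strike.
tan(true dip) = tan 43° / sin 35° = 1.6258
true dip = arctan 1.6258 = 58.40°

58.4°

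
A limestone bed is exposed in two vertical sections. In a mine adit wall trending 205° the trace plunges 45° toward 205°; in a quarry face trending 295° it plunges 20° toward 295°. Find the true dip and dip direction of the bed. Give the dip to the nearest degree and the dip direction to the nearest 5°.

true dip 47°, dip direction 225°

The two traces are lines in the plane: v₁ = (sin 205°·cos 45°, cos 205°·cos 45°, −sin 45°), v₂ = (sin 295°·cos 20°, cos 295°·cos 20°, −sin 20°).
The plane normal is n = v₁ × v₂ ∝ (-0.500, -0.500, 0.664).
True dip = arccos(n_z / |n|) = arccos(0.6848) = 46.8°.
Dip direction = atan2(-0.500, -0.500) = 225° (azimuth of n's horizontal projection).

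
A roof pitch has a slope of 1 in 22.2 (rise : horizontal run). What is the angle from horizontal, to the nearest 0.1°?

tan θ = 1/22.2 = 0.0450
θ = arctan(0.0450) = 2.58°

2.6°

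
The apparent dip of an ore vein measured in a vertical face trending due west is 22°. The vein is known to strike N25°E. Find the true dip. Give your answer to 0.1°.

24.0°

β = acute angle between strike N25°E and section due west = 65°.
tan(true dip) = tan 22° / sin 65° = 0.4458
δ = arctan(0.4458) = 24.03°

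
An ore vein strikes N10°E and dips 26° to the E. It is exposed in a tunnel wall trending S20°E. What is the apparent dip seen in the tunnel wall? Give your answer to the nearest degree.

The strike is N10°E and the section trends S20°E; the acute angle between them is β = 30°.
tan(apparent dip) = tan 26° · sin 30° = 0.2439
apparent dip = arctan 0.2439 = 13.71°

14°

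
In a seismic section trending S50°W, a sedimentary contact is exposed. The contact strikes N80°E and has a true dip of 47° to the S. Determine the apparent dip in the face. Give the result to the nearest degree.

28°

Angle between strike (N80°E) and section (S50°W): β = 30°.
tan α = tan 47° × sin 30° = 1.0724 × 0.5000 = 0.5362
apparent dip = arctan 0.5362 = 28.20°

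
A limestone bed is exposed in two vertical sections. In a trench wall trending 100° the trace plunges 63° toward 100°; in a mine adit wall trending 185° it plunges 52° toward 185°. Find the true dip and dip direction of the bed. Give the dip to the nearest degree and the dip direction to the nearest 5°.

Represent each trace as a vector plunging at its apparent dip toward its trend (east-north-up frame): v₁ = (0.447, -0.079, -0.891), v₂ = (-0.054, -0.613, -0.788).
The plane normal is n = v₁ × v₂ ∝ (0.484, -0.400, 0.278).
True dip = arccos(n_z / |n|) = arccos(0.4052) = 66.1°.
Dip direction = atan2(0.484, -0.400) = 130° (azimuth of n's horizontal projection).

true dip 66°, dip direction 130°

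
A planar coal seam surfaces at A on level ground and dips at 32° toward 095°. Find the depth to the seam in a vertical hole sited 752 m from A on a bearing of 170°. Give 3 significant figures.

The hole lies 75° from the dip direction, so the down-dip offset is 752 × cos 75° = 194.63 m.
Depth = down-dip offset × tan(dip) = 194.63 × tan 32° = 194.63 × 0.6249
Depth = 121.62 m

122 m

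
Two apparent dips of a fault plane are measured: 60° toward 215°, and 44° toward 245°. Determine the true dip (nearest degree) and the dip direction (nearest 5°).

true dip 64°, dip direction 185°

The two traces are lines in the plane: v₁ = (sin 215°·cos 60°, cos 215°·cos 60°, −sin 60°), v₂ = (sin 245°·cos 44°, cos 245°·cos 44°, −sin 44°).
The plane normal is n = v₁ × v₂ ∝ (-0.021, -0.365, 0.180).
Dip δ = arctan(|n_h|/n_z) = arctan(0.366/0.180) = 63.8°.
The horizontal component of n points toward azimuth atan2(n_x, n_y) = 183°, the dip direction.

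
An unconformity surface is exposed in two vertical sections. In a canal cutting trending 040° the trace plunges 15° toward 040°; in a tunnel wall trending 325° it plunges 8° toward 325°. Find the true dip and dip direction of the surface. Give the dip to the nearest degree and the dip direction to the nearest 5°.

true dip 16°, dip direction 025°

The two traces are lines in the plane: v₁ = (sin 40°·cos 15°, cos 40°·cos 15°, −sin 15°), v₂ = (sin 325°·cos 8°, cos 325°·cos 8°, −sin 8°).
Cross product v₁ × v₂ gives the pole to the plane: n ∝ (0.107, 0.233, 0.924).
tan δ = √(n_x²+n_y²)/n_z = 0.257/0.924, so δ = 15.5°.
Dip direction = atan2(0.107, 0.233) = 25° (azimuth of n's horizontal projection).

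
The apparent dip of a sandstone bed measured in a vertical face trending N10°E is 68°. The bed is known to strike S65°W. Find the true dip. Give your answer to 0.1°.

71.7°

The section is 55° from the strike.
tan δ = tan α / sin β = tan 68° / sin 55° = 2.4751 / 0.8192 = 3.0215
δ = arctan(3.0215) = 71.69°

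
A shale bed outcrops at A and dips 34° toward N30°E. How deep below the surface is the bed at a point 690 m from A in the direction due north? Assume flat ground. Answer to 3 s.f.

The hole lies 30° from the dip direction, so the down-dip offset is 690 × cos 30° = 597.56 m.
Depth = down-dip offset × tan(dip) = 597.56 × tan 34° = 597.56 × 0.6745
Depth = 403.06 m

403 m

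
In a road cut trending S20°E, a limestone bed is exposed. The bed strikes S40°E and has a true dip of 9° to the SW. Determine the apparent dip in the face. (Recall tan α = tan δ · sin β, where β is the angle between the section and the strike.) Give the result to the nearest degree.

The section lies 20° from the strike.
tan α = tan 9° × sin 20° = 0.1584 × 0.3420 = 0.0542
α = arctan(0.0542) = 3.10°

3°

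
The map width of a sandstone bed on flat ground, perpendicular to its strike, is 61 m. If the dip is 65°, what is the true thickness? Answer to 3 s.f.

55.3 m

True thickness t = w · sin(dip) = 61 × sin 65°
t = 61 × 0.9063 = 55.285 m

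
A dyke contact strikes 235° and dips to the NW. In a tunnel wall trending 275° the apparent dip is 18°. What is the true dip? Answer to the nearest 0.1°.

β = acute angle between strike 235° and section 275° = 40°.
tan(true dip) = tan 18° / sin 40° = 0.5055
true dip = arctan 0.5055 = 26.82°

26.8°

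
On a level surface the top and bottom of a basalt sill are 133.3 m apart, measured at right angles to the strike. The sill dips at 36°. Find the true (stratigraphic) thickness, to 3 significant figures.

78.4 m

True thickness t = w · sin(dip) = 133.3 × sin 36°
t = 133.3 × 0.5878 = 78.352 m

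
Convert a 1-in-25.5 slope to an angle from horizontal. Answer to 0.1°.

tan θ = 1/25.5 = 0.0392
θ = arctan(0.0392) = 2.25°

2.2°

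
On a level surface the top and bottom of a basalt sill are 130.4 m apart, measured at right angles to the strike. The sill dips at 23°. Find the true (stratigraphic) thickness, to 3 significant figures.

51.0 m

True thickness t = w · sin(dip) = 130.4 × sin 23°
t = 130.4 × 0.3907 = 50.951 m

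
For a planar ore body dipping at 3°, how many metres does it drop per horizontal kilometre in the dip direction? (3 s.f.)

drop per km = 1000 × tan 3° = 1000 × 0.0524

52.4 m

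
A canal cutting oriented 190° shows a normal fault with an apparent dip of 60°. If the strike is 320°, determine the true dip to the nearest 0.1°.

β = acute angle between strike 320° and section 190° = 50°.
tan(true dip) = tan 60° / sin 50° = 2.2610
true dip = arctan 2.2610 = 66.14°

66.1°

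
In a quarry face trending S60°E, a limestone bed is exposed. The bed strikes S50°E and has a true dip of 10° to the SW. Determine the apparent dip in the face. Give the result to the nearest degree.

2°

The strike is S50°E and the section trends S60°E; the acute angle between them is β = 10°.
tan α = tan 10° × sin 10° = 0.1763 × 0.1736 = 0.0306
apparent dip = arctan 0.0306 = 1.75°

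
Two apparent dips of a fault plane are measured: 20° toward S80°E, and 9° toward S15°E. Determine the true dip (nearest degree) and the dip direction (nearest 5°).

true dip 20°, dip direction 100°

The two traces are lines in the plane: v₁ = (sin 100°·cos 20°, cos 100°·cos 20°, −sin 20°), v₂ = (sin 165°·cos 9°, cos 165°·cos 9°, −sin 9°).
n = v₁ × v₂ = (0.301, -0.057, 0.841) (taken with n_z > 0).
tan δ = √(n_x²+n_y²)/n_z = 0.306/0.841, so δ = 20.0°.
Dip direction = atan2(0.301, -0.057) = 101° (azimuth of n's horizontal projection).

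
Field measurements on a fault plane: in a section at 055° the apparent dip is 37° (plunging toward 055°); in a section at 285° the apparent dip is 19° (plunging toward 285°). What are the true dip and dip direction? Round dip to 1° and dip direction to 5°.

true dip 53°, dip direction 000°

Each apparent-dip line lies in the plane. As unit vectors (x east, y north, z up), v₁ plunges 37°→055° and v₂ plunges 19°→285°.
Cross product v₁ × v₂ gives the pole to the plane: n ∝ (-0.002, 0.763, 0.578).
True dip = arccos(n_z / |n|) = arccos(0.6043) = 52.8°.
The horizontal component of n points toward azimuth atan2(n_x, n_y) = 360°, the dip direction.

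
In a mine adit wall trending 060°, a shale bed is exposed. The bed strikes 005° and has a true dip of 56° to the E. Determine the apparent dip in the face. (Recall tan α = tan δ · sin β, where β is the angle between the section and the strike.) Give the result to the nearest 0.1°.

The strike is 005° and the section trends 060°; the acute angle between them is β = 55°.
tan α = tan 56° × sin 55° = 1.4826 × 0.8192 = 1.2144
apparent dip = arctan 1.2144 = 50.53°

50.5°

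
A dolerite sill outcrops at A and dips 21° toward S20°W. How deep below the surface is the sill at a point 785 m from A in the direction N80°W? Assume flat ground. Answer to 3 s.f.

52.3 m

The hole lies 80° from the dip direction, so the down-dip offset is 785 × cos 80° = 136.31 m.
Depth = down-dip offset × tan(dip) = 136.31 × tan 21° = 136.31 × 0.3839
Depth = 52.33 m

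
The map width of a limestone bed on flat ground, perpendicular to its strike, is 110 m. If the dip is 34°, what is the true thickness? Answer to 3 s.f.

True thickness t = w · sin(dip) = 110 × sin 34°
t = 110 × 0.5592 = 61.511 m

61.5 m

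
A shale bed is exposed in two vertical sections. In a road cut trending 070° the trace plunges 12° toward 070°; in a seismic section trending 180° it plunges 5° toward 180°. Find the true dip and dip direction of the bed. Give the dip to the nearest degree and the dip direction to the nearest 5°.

The two traces are lines in the plane: v₁ = (sin 70°·cos 12°, cos 70°·cos 12°, −sin 12°), v₂ = (sin 180°·cos 5°, cos 180°·cos 5°, −sin 5°).
n = v₁ × v₂ = (0.236, -0.080, 0.916) (taken with n_z > 0).
Dip δ = arctan(|n_h|/n_z) = arctan(0.249/0.916) = 15.2°.
Dip direction = atan2(0.236, -0.080) = 109° (azimuth of n's horizontal projection).

true dip 15°, dip direction 110°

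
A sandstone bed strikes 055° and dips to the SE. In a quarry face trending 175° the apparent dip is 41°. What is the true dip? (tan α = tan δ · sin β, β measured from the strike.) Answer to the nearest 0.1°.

β = acute angle between strike 055° and section 175° = 60°.
tan δ = tan α / sin β = tan 41° / sin 60° = 0.8693 / 0.8660 = 1.0038
δ = arctan(1.0038) = 45.11°

45.1°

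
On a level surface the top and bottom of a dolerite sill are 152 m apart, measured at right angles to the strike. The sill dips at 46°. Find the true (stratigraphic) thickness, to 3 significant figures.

True thickness t = w · sin(dip) = 152 × sin 46°
t = 152 × 0.7193 = 109.340 m

109 m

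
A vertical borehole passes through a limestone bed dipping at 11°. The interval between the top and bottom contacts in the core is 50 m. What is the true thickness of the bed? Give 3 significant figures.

49.1 m

True thickness t = h · cos(dip) = 50 × cos 11°
t = 50 × 0.9816 = 49.081 m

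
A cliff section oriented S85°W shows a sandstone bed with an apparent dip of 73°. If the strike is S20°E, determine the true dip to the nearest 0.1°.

73.5°

The section is 75° from the strike.
tan δ = tan α / sin β = tan 73° / sin 75° = 3.2709 / 0.9659 = 3.3862
true dip = arctan 3.3862 = 73.55°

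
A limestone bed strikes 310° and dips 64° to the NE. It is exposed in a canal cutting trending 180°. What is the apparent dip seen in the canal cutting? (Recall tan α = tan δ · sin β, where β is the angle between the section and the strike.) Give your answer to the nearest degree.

The strike is 310° and the section trends 180°; the acute angle between them is β = 50°.
tan(apparent dip) = tan 64° · sin 50° = 1.5706
apparent dip = arctan 1.5706 = 57.52°

58°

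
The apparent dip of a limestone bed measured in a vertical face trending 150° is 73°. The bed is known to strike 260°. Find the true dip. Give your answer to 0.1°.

β = acute angle between strike 260° and section 150° = 70°.
tan(true dip) = tan 73° / sin 70° = 3.4808
true dip = arctan 3.4808 = 73.97°

74.0°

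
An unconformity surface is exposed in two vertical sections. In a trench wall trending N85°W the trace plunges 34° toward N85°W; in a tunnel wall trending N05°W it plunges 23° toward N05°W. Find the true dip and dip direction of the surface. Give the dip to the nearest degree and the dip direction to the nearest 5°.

true dip 37°, dip direction 300°

The two traces are lines in the plane: v₁ = (sin 275°·cos 34°, cos 275°·cos 34°, −sin 34°), v₂ = (sin 355°·cos 23°, cos 355°·cos 23°, −sin 23°).
n = v₁ × v₂ = (-0.485, 0.278, 0.752) (taken with n_z > 0).
Dip δ = arctan(|n_h|/n_z) = arctan(0.559/0.752) = 36.6°.
The horizontal component of n points toward azimuth atan2(n_x, n_y) = 300°, the dip direction.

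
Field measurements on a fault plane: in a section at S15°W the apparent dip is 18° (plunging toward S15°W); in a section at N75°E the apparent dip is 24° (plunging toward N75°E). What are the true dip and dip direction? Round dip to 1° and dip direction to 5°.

true dip 38°, dip direction 130°

The two traces are lines in the plane: v₁ = (sin 195°·cos 18°, cos 195°·cos 18°, −sin 18°), v₂ = (sin 75°·cos 24°, cos 75°·cos 24°, −sin 24°).
n = v₁ × v₂ = (0.447, -0.373, 0.752) (taken with n_z > 0).
True dip = arccos(n_z / |n|) = arccos(0.7911) = 37.7°.
The horizontal component of n points toward azimuth atan2(n_x, n_y) = 130°, the dip direction.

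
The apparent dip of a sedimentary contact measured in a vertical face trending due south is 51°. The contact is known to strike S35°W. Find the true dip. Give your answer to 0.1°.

65.1°

The section is 35° from the strike.
tan(true dip) = tan 51° / sin 35° = 2.1530
δ = arctan(2.1530) = 65.09°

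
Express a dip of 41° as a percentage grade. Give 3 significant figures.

grade % = 100 × tan 41° = 100 × 0.8693

86.9%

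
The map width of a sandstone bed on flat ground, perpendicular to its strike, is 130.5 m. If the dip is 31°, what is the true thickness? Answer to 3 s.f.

True thickness t = w · sin(dip) = 130.5 × sin 31°
t = 130.5 × 0.5150 = 67.212 m

67.2 m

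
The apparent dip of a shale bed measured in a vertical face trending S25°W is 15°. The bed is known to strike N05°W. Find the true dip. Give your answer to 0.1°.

β = acute angle between strike N05°W and section S25°W = 30°.
tan(true dip) = tan 15° / sin 30° = 0.5359
δ = arctan(0.5359) = 28.19°

28.2°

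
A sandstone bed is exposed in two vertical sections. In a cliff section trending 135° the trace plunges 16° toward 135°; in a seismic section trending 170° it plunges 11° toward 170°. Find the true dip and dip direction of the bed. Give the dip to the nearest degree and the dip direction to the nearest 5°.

Each apparent-dip line lies in the plane. As unit vectors (x east, y north, z up), v₁ plunges 16°→135° and v₂ plunges 11°→170°.
Cross product v₁ × v₂ gives the pole to the plane: n ∝ (0.137, -0.083, 0.541).
Dip δ = arctan(|n_h|/n_z) = arctan(0.160/0.541) = 16.5°.
The horizontal component of n points toward azimuth atan2(n_x, n_y) = 121°, the dip direction.

true dip 16°, dip direction 120°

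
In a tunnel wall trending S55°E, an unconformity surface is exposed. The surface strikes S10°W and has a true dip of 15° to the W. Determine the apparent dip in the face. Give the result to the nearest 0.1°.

The strike is S10°W and the section trends S55°E; the acute angle between them is β = 65°.
tan α = tan 15° × sin 65° = 0.2679 × 0.9063 = 0.2428
apparent dip = arctan 0.2428 = 13.65°

13.6°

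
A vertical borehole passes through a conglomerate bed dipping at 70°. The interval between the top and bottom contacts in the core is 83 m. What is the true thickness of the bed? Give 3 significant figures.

True thickness t = h · cos(dip) = 83 × cos 70°
t = 83 × 0.3420 = 28.388 m

28.4 m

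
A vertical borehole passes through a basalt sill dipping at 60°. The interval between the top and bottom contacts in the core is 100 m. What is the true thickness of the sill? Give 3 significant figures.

True thickness t = h · cos(dip) = 100 × cos 60°
t = 100 × 0.5000 = 50.000 m

50.0 m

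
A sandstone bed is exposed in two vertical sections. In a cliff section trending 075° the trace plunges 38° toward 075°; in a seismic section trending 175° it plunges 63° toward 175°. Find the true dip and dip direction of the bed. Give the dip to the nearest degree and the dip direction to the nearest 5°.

Each apparent-dip line lies in the plane. As unit vectors (x east, y north, z up), v₁ plunges 38°→075° and v₂ plunges 63°→175°.
The plane normal is n = v₁ × v₂ ∝ (0.460, -0.654, 0.352).
True dip = arccos(n_z / |n|) = arccos(0.4032) = 66.2°.
Dip direction = azimuth of (n_x, n_y) = atan2(0.460, -0.654) = 145°.

true dip 66°, dip direction 145°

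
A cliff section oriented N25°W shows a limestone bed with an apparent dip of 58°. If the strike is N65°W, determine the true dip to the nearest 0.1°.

β = acute angle between strike N65°W and section N25°W = 40°.
tan δ = tan α / sin β = tan 58° / sin 40° = 1.6003 / 0.6428 = 2.4897
δ = arctan(2.4897) = 68.12°

68.1°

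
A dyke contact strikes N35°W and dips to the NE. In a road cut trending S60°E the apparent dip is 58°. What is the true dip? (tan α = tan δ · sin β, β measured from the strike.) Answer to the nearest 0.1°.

β = acute angle between strike N35°W and section S60°E = 25°.
tan δ = tan α / sin β = tan 58° / sin 25° = 1.6003 / 0.4226 = 3.7867
δ = arctan(3.7867) = 75.21°

75.2°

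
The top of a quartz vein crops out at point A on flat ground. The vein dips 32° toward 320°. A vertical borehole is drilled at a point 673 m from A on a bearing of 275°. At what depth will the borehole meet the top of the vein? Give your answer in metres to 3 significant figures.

297 m

The hole lies 45° from the dip direction, so the down-dip offset is 673 × cos 45° = 475.88 m.
Depth = down-dip offset × tan(dip) = 475.88 × tan 32° = 475.88 × 0.6249
Depth = 297.36 m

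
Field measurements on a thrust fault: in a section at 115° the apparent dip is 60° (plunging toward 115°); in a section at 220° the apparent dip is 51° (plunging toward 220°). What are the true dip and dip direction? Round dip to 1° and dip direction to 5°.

true dip 68°, dip direction 160°

Each apparent-dip line lies in the plane. As unit vectors (x east, y north, z up), v₁ plunges 60°→115° and v₂ plunges 51°→220°.
The plane normal is n = v₁ × v₂ ∝ (0.253, -0.702, 0.304).
tan δ = √(n_x²+n_y²)/n_z = 0.747/0.304, so δ = 67.9°.
Dip direction = atan2(0.253, -0.702) = 160° (azimuth of n's horizontal projection).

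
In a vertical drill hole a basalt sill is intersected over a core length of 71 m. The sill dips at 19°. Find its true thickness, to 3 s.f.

67.1 m

True thickness t = h · cos(dip) = 71 × cos 19°
t = 71 × 0.9455 = 67.132 m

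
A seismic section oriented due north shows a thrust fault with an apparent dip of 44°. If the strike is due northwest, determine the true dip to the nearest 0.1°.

The section is 45° from the strike.
tan δ = tan α / sin β = tan 44° / sin 45° = 0.9657 / 0.7071 = 1.3657
true dip = arctan 1.3657 = 53.79°

53.8°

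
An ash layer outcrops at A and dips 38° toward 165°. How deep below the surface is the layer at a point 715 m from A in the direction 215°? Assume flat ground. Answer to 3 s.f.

359 m

The hole lies 50° from the dip direction, so the down-dip offset is 715 × cos 50° = 459.59 m.
Depth = down-dip offset × tan(dip) = 459.59 × tan 38° = 459.59 × 0.7813
Depth = 359.07 m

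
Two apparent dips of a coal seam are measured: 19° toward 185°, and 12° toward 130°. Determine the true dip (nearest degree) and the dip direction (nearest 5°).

true dip 19°, dip direction 180°

The two traces are lines in the plane: v₁ = (sin 185°·cos 19°, cos 185°·cos 19°, −sin 19°), v₂ = (sin 130°·cos 12°, cos 130°·cos 12°, −sin 12°).
Cross product v₁ × v₂ gives the pole to the plane: n ∝ (-0.009, -0.261, 0.758).
True dip = arccos(n_z / |n|) = arccos(0.9454) = 19.0°.
Dip direction = atan2(-0.009, -0.261) = 182° (azimuth of n's horizontal projection).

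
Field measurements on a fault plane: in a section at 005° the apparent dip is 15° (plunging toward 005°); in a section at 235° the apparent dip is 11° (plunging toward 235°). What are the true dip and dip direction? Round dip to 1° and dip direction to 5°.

true dip 29°, dip direction 305°

The two traces are lines in the plane: v₁ = (sin 5°·cos 15°, cos 5°·cos 15°, −sin 15°), v₂ = (sin 235°·cos 11°, cos 235°·cos 11°, −sin 11°).
Cross product v₁ × v₂ gives the pole to the plane: n ∝ (-0.329, 0.224, 0.726).
True dip = arccos(n_z / |n|) = arccos(0.8768) = 28.7°.
Dip direction = azimuth of (n_x, n_y) = atan2(-0.329, 0.224) = 304°.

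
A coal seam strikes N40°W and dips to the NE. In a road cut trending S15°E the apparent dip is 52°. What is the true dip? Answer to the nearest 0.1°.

71.7°

The section is 25° from the strike.
tan(true dip) = tan 52° / sin 25° = 3.0286
δ = arctan(3.0286) = 71.73°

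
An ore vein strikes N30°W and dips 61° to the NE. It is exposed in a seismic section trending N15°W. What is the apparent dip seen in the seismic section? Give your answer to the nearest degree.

The section lies 15° from the strike.
tan(apparent dip) = tan 61° · sin 15° = 0.4669
α = arctan(0.4669) = 25.03°

25°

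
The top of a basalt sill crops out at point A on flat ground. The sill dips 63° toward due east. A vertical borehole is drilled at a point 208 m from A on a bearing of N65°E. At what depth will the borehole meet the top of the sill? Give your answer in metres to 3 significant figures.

370 m

The hole lies 25° from the dip direction, so the down-dip offset is 208 × cos 25° = 188.51 m.
Depth = down-dip offset × tan(dip) = 188.51 × tan 63° = 188.51 × 1.9626
Depth = 369.98 m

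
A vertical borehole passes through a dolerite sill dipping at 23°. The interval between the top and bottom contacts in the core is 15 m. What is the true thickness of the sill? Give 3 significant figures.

13.8 m

True thickness t = h · cos(dip) = 15 × cos 23°
t = 15 × 0.9205 = 13.808 m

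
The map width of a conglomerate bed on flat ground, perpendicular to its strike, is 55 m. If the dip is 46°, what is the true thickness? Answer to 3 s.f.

39.6 m

True thickness t = w · sin(dip) = 55 × sin 46°
t = 55 × 0.7193 = 39.564 m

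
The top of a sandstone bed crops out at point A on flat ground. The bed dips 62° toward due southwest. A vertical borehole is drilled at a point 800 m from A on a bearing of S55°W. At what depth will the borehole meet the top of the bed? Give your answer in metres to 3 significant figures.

The hole lies 10° from the dip direction, so the down-dip offset is 800 × cos 10° = 787.85 m.
Depth = down-dip offset × tan(dip) = 787.85 × tan 62° = 787.85 × 1.8807
Depth = 1481.72 m

1480 m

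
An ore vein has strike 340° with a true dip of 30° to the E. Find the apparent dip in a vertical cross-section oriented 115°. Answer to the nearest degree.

Angle between strike (340°) and section (115°): β = 45°.
tan α = tan 30° × sin 45° = 0.5774 × 0.7071 = 0.4082
α = arctan(0.4082) = 22.21°

22°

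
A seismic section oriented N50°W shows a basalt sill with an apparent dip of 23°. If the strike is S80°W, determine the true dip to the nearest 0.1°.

29.0°

β = acute angle between strike S80°W and section N50°W = 50°.
tan δ = tan α / sin β = tan 23° / sin 50° = 0.4245 / 0.7660 = 0.5541
δ = arctan(0.5541) = 28.99°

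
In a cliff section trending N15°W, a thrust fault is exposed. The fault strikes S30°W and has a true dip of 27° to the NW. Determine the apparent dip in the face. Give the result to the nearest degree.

20°

The section lies 45° from the strike.
tan(apparent dip) = tan 27° · sin 45° = 0.3603
α = arctan(0.3603) = 19.81°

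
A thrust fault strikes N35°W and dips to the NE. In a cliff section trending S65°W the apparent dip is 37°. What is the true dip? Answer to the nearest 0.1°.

37.4°

The section is 80° from the strike.
tan δ = tan α / sin β = tan 37° / sin 80° = 0.7536 / 0.9848 = 0.7652
true dip = arctan 0.7652 = 37.42°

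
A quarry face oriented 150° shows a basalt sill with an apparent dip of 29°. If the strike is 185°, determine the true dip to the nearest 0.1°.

The section is 35° from the strike.
tan δ = tan α / sin β = tan 29° / sin 35° = 0.5543 / 0.5736 = 0.9664
true dip = arctan 0.9664 = 44.02°

44.0°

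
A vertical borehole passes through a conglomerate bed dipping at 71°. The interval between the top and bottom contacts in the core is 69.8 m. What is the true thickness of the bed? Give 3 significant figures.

True thickness t = h · cos(dip) = 69.8 × cos 71°
t = 69.8 × 0.3256 = 22.725 m

22.7 m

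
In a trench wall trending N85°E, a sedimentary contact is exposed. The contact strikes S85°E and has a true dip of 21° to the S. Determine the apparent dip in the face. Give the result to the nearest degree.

4°

Angle between strike (S85°E) and section (N85°E): β = 10°.
tan(apparent dip) = tan 21° · sin 10° = 0.0667
apparent dip = arctan 0.0667 = 3.81°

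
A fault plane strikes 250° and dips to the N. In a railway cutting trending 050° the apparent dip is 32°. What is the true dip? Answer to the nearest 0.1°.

61.3°

β = acute angle between strike 250° and section 050° = 20°.
tan(true dip) = tan 32° / sin 20° = 1.8270
true dip = arctan 1.8270 = 61.31°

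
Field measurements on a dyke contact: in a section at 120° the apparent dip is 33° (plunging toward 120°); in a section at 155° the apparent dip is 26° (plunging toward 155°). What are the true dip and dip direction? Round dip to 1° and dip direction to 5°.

true dip 33°, dip direction 115°

Represent each trace as a vector plunging at its apparent dip toward its trend (east-north-up frame): v₁ = (0.726, -0.419, -0.545), v₂ = (0.380, -0.815, -0.438).
n = v₁ × v₂ = (0.260, -0.112, 0.432) (taken with n_z > 0).
True dip = arccos(n_z / |n|) = arccos(0.8369) = 33.2°.
The horizontal component of n points toward azimuth atan2(n_x, n_y) = 113°, the dip direction.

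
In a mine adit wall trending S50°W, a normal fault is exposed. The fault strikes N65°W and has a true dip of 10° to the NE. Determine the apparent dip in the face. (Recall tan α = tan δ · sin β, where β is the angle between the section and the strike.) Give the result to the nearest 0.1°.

The strike is N65°W and the section trends S50°W; the acute angle between them is β = 65°.
tan(apparent dip) = tan 10° · sin 65° = 0.1598
α = arctan(0.1598) = 9.08°

9.1°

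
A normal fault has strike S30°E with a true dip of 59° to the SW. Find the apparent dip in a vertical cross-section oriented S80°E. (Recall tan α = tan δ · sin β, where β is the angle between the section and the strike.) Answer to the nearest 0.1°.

51.9°

Angle between strike (S30°E) and section (S80°E): β = 50°.
tan α = tan 59° × sin 50° = 1.6643 × 0.7660 = 1.2749
α = arctan(1.2749) = 51.89°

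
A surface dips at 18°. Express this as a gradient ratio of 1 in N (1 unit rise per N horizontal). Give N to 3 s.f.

1 : N means tan θ = 1/N, so N = 1/tan 18° = 1/0.3249

1 in 3.08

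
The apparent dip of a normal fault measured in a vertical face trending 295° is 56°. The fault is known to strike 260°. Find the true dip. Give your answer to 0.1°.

β = acute angle between strike 260° and section 295° = 35°.
tan δ = tan α / sin β = tan 56° / sin 35° = 1.4826 / 0.5736 = 2.5848
true dip = arctan 2.5848 = 68.85°

68.8°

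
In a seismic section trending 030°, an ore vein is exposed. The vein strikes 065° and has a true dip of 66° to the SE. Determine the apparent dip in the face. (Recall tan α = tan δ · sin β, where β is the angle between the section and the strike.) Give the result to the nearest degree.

52°

The strike is 065° and the section trends 030°; the acute angle between them is β = 35°.
tan(apparent dip) = tan 66° · sin 35° = 1.2883
α = arctan(1.2883) = 52.18°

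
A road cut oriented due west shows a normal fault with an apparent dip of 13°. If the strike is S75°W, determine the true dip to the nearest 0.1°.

41.7°

β = acute angle between strike S75°W and section due west = 15°.
tan δ = tan α / sin β = tan 13° / sin 15° = 0.2309 / 0.2588 = 0.8920
δ = arctan(0.8920) = 41.73°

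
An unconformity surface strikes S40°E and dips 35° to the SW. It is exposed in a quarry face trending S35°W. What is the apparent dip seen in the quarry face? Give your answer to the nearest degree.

Angle between strike (S40°E) and section (S35°W): β = 75°.
tan(apparent dip) = tan 35° · sin 75° = 0.6763
α = arctan(0.6763) = 34.07°

34°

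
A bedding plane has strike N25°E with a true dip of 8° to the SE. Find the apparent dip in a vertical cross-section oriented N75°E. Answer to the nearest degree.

6°

The strike is N25°E and the section trends N75°E; the acute angle between them is β = 50°.
tan α = tan 8° × sin 50° = 0.1405 × 0.7660 = 0.1077
α = arctan(0.1077) = 6.14°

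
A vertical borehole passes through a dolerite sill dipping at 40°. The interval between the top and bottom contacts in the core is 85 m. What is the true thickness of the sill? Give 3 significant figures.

True thickness t = h · cos(dip) = 85 × cos 40°
t = 85 × 0.7660 = 65.114 m

65.1 m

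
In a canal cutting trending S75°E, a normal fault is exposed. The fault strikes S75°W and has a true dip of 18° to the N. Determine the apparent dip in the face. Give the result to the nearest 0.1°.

Angle between strike (S75°W) and section (S75°E): β = 30°.
tan α = tan 18° × sin 30° = 0.3249 × 0.5000 = 0.1625
α = arctan(0.1625) = 9.23°

9.2°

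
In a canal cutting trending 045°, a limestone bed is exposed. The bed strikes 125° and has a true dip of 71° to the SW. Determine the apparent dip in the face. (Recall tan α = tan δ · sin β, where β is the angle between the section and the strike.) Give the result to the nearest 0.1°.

70.7°

The strike is 125° and the section trends 045°; the acute angle between them is β = 80°.
tan(apparent dip) = tan 71° · sin 80° = 2.8601
α = arctan(2.8601) = 70.73°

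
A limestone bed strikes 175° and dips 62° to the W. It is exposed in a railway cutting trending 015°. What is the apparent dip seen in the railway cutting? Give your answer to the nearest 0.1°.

The strike is 175° and the section trends 015°; the acute angle between them is β = 20°.
tan(apparent dip) = tan 62° · sin 20° = 0.6432
α = arctan(0.6432) = 32.75°

32.8°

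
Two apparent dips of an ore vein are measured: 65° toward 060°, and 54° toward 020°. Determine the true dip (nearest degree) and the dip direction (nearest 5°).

Each apparent-dip line lies in the plane. As unit vectors (x east, y north, z up), v₁ plunges 65°→060° and v₂ plunges 54°→020°.
The plane normal is n = v₁ × v₂ ∝ (0.330, 0.114, 0.160).
True dip = arccos(n_z / |n|) = arccos(0.4163) = 65.4°.
The horizontal component of n points toward azimuth atan2(n_x, n_y) = 71°, the dip direction.

true dip 65°, dip direction 070°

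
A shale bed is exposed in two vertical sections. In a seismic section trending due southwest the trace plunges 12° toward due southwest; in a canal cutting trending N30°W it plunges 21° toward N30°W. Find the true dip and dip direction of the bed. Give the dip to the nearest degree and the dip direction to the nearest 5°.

Each apparent-dip line lies in the plane. As unit vectors (x east, y north, z up), v₁ plunges 12°→due southwest and v₂ plunges 21°→N30°W.
n = v₁ × v₂ = (-0.416, 0.151, 0.882) (taken with n_z > 0).
True dip = arccos(n_z / |n|) = arccos(0.8938) = 26.6°.
Dip direction = azimuth of (n_x, n_y) = atan2(-0.416, 0.151) = 290°.

true dip 27°, dip direction 290°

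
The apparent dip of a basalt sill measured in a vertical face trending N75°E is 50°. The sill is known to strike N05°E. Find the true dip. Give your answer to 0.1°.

51.7°

The section is 70° from the strike.
tan δ = tan α / sin β = tan 50° / sin 70° = 1.1918 / 0.9397 = 1.2682
true dip = arctan 1.2682 = 51.74°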